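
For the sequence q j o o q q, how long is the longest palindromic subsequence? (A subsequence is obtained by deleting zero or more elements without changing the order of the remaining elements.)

Using dp[i][j] = 2 + dp[i+1][j−1] if the ends match, else max(dp[i+1][j], dp[i][j−1]):
dp[1][6] = 4. A witness is qooq at positions 1,3,4,6.

4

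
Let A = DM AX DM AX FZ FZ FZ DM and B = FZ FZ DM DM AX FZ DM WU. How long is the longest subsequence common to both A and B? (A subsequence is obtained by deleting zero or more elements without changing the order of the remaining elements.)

Backtracking the LCS table gives one alignment: DM (A1,B3) → DM (A3,B4) → AX (A4,B5) → FZ (A7,B6) → DM (A8,B7).
So the longest common subsequence has length 5.

5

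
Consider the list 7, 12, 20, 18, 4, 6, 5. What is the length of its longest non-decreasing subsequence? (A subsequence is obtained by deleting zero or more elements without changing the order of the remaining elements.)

Scanning left to right, the best length ending at each element is: 7→1, 12→2, 20→3, 18→3, 4→1, 6→2, 5→2.
So the longest non-decreasing subsequence has length 3, e.g. 7, 12, 20.

3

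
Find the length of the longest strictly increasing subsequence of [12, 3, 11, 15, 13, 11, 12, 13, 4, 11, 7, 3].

One longest increasing subsequence is 3, 11, 12, 13 (positions 2,3,7,8), of length 4; no longer one exists.

4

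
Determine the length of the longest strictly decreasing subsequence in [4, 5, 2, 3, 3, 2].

3

Let dp[i] be the longest decreasing subsequence ending at position i. Then dp = [1, 1, 2, 2, 2, 3].
The maximum is 3; one witness is 4, 3, 2 at positions 1,4,6.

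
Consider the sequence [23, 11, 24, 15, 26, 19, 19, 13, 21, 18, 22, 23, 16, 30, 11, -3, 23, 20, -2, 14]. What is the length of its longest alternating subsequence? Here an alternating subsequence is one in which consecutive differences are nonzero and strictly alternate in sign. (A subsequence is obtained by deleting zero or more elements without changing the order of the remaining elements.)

A longest alternating subsequence is 23, 11, 24, 15, 26, 19, 21, 18, 22, 16, 30, 11, 23, -2, 14 (positions 1,2,3,4,5,6,9,10,11,13,14,15,17,19,20); its 14 consecutive differences strictly alternate in sign, and length 15 is optimal.

15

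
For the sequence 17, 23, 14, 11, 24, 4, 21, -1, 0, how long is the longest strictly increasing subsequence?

Let dp[i] be the longest increasing subsequence ending at position i. Then dp = [1, 2, 1, 1, 3, 1, 2, 1, 2].
The maximum is 3; one witness is 17, 23, 24 at positions 1,2,5.

3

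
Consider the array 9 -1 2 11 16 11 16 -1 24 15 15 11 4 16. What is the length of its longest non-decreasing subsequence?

One longest non-decreasing subsequence is -1, 2, 11, 11, 15, 15, 16 (positions 2,3,4,6,10,11,14), of length 7; no longer one exists.

7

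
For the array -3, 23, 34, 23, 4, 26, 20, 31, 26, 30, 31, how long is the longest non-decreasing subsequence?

7

Scanning left to right, the best length ending at each element is: -3→1, 23→2, 34→3, 23→3, 4→2, 26→4, 20→3, 31→5, 26→5, 30→6, 31→7.
So the longest non-decreasing subsequence has length 7, e.g. -3, 23, 23, 26, 26, 30, 31.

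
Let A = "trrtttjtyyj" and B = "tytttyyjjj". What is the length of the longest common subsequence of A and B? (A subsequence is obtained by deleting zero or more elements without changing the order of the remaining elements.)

A longest common subsequence is ttttyyj (length 7); the LCS DP confirms no longer common subsequence exists.

7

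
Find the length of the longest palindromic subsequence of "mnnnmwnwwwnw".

Using dp[i][j] = 2 + dp[i+1][j−1] if the ends match, else max(dp[i+1][j], dp[i][j−1]):
dp[1][12] = 7. A witness is wnwwwnw at positions 6,7,8,9,10,11,12.

7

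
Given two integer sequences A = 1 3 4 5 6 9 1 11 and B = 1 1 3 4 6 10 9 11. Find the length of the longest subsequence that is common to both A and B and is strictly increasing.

6

For each value that appears in both, track the longest common increasing run ending there.
The best achievable length is 6; one witness is 1, 3, 4, 6, 9, 11 (A-positions 1,2,3,5,6,8, B-positions 1,3,4,5,7,8).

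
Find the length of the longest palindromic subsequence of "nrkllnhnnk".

Using dp[i][j] = 2 + dp[i+1][j−1] if the ends match, else max(dp[i+1][j], dp[i][j−1]):
dp[1][10] = 5. A witness is knnnk at positions 3,6,8,9,10.

5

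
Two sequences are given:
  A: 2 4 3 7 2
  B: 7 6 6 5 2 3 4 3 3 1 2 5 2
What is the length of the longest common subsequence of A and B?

4

A longest common subsequence is 2, 4, 3, 2 (length 4); the LCS DP confirms no longer common subsequence exists.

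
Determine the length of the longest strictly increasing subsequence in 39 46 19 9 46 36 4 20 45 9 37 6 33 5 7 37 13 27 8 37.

One longest increasing subsequence is 4, 6, 7, 13, 27, 37 (positions 7,12,15,17,18,20), of length 6; no longer one exists.

6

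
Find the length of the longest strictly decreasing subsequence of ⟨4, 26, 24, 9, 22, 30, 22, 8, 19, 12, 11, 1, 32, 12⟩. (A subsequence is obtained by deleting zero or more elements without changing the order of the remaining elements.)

7

One longest decreasing subsequence is 26, 24, 22, 19, 12, 11, 1 (positions 2,3,5,9,10,11,12), of length 7; no longer one exists.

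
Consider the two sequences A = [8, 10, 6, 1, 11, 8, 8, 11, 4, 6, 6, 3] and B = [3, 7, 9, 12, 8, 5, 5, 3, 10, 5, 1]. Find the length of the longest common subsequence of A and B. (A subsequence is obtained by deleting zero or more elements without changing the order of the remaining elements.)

3

A longest common subsequence is 8, 10, 1 (length 3); the LCS DP confirms no longer common subsequence exists.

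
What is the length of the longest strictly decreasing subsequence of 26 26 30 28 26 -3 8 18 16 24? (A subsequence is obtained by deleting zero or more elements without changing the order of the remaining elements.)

Let dp[i] be the longest decreasing subsequence ending at position i. Then dp = [1, 1, 1, 2, 3, 4, 4, 4, 5, 4].
The maximum is 5; one witness is 30, 28, 26, 18, 16 at positions 3,4,5,8,9.

5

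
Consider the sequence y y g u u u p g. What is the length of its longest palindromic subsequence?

5

One longest palindromic subsequence is guuug (positions 3,4,5,6,8); it reads the same forward and backward, and the interval DP gives dp[1][8] = 5.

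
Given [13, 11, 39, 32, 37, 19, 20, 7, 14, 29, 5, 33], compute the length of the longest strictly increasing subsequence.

Let dp[i] be the longest increasing subsequence ending at position i. Then dp = [1, 1, 2, 2, 3, 2, 3, 1, 2, 4, 1, 5].
The maximum is 5; one witness is 13, 19, 20, 29, 33 at positions 1,6,7,10,12.

5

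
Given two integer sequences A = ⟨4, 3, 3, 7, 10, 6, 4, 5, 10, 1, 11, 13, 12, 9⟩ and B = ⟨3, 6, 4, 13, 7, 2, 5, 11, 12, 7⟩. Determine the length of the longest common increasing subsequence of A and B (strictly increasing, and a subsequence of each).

5

For each value that appears in both, track the longest common increasing run ending there.
The best achievable length is 5; one witness is 3, 4, 5, 11, 12 (A-positions 2,7,8,11,13, B-positions 1,3,7,8,9).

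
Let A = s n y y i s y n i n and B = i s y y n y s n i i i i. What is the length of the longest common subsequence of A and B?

6

A longest common subsequence is snysni (length 6); the LCS DP confirms no longer common subsequence exists.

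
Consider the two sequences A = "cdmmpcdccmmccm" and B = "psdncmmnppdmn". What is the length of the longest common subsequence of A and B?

6

A longest common subsequence is cmmpdm (length 6); the LCS DP confirms no longer common subsequence exists.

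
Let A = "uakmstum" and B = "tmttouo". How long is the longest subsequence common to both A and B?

3

A longest common subsequence is mtu (length 3); the LCS DP confirms no longer common subsequence exists.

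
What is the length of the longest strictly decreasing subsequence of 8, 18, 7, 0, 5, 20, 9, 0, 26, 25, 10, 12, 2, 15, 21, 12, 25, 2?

5

Scanning left to right, the best length ending at each element is: 8→1, 18→1, 7→2, 0→3, 5→3, 20→1, 9→2, 0→4, 26→1, 25→2, 10→3, 12→3, 2→4, 15→3, 21→3, 12→4, 25→2, 2→5.
So the longest decreasing subsequence has length 5, e.g. 26, 25, 15, 12, 2.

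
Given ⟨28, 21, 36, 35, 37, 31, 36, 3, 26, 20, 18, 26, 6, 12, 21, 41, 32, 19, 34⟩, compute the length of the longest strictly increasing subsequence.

Let dp[i] be the longest increasing subsequence ending at position i. Then dp = [1, 1, 2, 2, 3, 2, 3, 1, 2, 2, 2, 3, 2, 3, 4, 5, 5, 4, 6].
The maximum is 6; one witness is 3, 6, 12, 21, 32, 34 at positions 8,13,14,15,17,19.

6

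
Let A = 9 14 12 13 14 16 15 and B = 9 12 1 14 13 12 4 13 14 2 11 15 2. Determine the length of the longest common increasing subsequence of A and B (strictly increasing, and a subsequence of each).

5

A longest common strictly increasing subsequence is 9, 12, 13, 14, 15 (length 5); it appears in order in both A and B, and no longer such subsequence exists.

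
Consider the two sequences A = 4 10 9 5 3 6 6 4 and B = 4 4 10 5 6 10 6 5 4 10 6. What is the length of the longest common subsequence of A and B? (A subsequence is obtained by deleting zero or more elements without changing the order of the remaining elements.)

6

A longest common subsequence is 4, 10, 5, 6, 6, 4 (length 6); the LCS DP confirms no longer common subsequence exists.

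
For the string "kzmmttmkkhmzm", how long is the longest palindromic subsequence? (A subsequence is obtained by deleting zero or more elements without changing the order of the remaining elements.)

One longest palindromic subsequence is zmmttmmz (positions 2,3,4,5,6,7,11,12); it reads the same forward and backward, and the interval DP gives dp[1][13] = 8.

8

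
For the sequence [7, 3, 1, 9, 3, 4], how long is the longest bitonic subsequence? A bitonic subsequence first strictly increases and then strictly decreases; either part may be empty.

3

One longest bitonic subsequence is 7, 3, 1 (positions 1,2,3): it rises to 7 then falls. Length 3 is optimal.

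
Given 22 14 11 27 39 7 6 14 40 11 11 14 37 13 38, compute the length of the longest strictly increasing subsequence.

5

Scanning left to right, the best length ending at each element is: 22→1, 14→1, 11→1, 27→2, 39→3, 7→1, 6→1, 14→2, 40→4, 11→2, 11→2, 14→3, 37→4, 13→3, 38→5.
So the longest increasing subsequence has length 5, e.g. 7, 11, 14, 37, 38.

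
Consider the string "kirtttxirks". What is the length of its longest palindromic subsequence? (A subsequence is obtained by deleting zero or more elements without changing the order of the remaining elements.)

7

Using dp[i][j] = 2 + dp[i+1][j−1] if the ends match, else max(dp[i+1][j], dp[i][j−1]):
dp[1][11] = 7. A witness is krtttrk at positions 1,3,4,5,6,9,10.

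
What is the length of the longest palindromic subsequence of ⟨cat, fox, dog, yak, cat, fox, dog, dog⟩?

3

Using dp[i][j] = 2 + dp[i+1][j−1] if the ends match, else max(dp[i+1][j], dp[i][j−1]):
dp[1][8] = 3. A witness is dog dog dog at positions 3,7,8.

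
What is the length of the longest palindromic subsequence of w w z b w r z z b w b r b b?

One longest palindromic subsequence is brbwbrb (positions 4,6,9,10,11,12,14); it reads the same forward and backward, and the interval DP gives dp[1][14] = 7.

7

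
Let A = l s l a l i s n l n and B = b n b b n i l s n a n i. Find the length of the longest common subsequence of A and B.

A longest common subsequence is lsai (length 4); the LCS DP confirms no longer common subsequence exists.

4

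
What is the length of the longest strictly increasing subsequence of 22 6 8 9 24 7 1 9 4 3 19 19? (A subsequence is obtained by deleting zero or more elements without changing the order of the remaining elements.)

4

Scanning left to right, the best length ending at each element is: 22→1, 6→1, 8→2, 9→3, 24→4, 7→2, 1→1, 9→3, 4→2, 3→2, 19→4, 19→4.
So the longest increasing subsequence has length 4, e.g. 6, 8, 9, 24.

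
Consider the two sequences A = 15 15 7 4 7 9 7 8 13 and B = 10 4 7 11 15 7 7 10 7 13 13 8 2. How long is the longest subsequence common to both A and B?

A longest common subsequence is 15, 7, 7, 7, 8 (length 5); the LCS DP confirms no longer common subsequence exists.

5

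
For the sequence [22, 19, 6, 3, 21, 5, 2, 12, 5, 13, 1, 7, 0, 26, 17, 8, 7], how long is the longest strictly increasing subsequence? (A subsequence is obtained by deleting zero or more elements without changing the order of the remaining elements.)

Let dp[i] be the longest increasing subsequence ending at position i. Then dp = [1, 1, 1, 1, 2, 2, 1, 3, 2, 4, 1, 3, 1, 5, 5, 4, 3].
The maximum is 5; one witness is 3, 5, 12, 13, 26 at positions 4,6,8,10,14.

5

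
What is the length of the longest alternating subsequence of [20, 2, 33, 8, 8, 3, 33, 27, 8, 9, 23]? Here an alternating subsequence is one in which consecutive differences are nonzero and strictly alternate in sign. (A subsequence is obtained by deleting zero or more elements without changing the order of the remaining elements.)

Track the best alternating length ending on an up-step vs a down-step at each position: up/down = 1/1, 1/2, 3/1, 3/4, 3/4, 3/4, 5/1, 5/6, 5/6, 7/6, 7/6.
The maximum over both is 7; one such subsequence is 20, 2, 33, 8, 33, 8, 9.

7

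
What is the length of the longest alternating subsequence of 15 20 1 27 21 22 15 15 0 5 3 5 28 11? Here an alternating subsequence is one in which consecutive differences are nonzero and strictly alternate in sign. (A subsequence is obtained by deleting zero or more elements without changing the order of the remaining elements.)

Track the best alternating length ending on an up-step vs a down-step at each position: up/down = 1/1, 2/1, 1/3, 4/1, 4/5, 6/5, 4/7, 4/7, 1/7, 8/7, 8/9, 10/7, 10/1, 10/11.
The maximum over both is 11; one such subsequence is 15, 20, 1, 27, 21, 22, 0, 5, 3, 28, 11.

11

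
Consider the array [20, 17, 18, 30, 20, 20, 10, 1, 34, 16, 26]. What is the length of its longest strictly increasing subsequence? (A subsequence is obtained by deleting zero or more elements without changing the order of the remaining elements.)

4

Let dp[i] be the longest increasing subsequence ending at position i. Then dp = [1, 1, 2, 3, 3, 3, 1, 1, 4, 2, 4].
The maximum is 4; one witness is 17, 18, 30, 34 at positions 2,3,4,9.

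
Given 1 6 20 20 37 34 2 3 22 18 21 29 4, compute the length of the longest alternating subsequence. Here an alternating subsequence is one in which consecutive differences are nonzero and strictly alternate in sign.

Track the best alternating length ending on an up-step vs a down-step at each position: up/down = 1/1, 2/1, 2/1, 2/1, 2/1, 2/3, 2/3, 4/3, 4/3, 4/5, 6/5, 6/3, 4/7.
The maximum over both is 7; one such subsequence is 1, 6, 2, 22, 18, 21, 4.

7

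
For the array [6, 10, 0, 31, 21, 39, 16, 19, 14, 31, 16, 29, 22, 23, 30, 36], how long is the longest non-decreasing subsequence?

8

Scanning left to right, the best length ending at each element is: 6→1, 10→2, 0→1, 31→3, 21→3, 39→4, 16→3, 19→4, 14→3, 31→5, 16→4, 29→5, 22→5, 23→6, 30→7, 36→8.
So the longest non-decreasing subsequence has length 8, e.g. 6, 10, 16, 19, 22, 23, 30, 36.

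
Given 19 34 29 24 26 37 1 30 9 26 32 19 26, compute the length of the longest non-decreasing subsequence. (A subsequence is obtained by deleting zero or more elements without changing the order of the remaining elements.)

Let dp[i] be the longest non-decreasing subsequence ending at position i. Then dp = [1, 2, 2, 2, 3, 4, 1, 4, 2, 4, 5, 3, 5].
The maximum is 5; one witness is 19, 24, 26, 30, 32 at positions 1,4,5,8,11.

5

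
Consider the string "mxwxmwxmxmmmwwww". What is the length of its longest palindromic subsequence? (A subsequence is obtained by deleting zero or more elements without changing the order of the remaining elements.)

Using dp[i][j] = 2 + dp[i+1][j−1] if the ends match, else max(dp[i+1][j], dp[i][j−1]):
dp[1][16] = 8. A witness is wwmmmmww at positions 3,6,8,10,11,12,15,16.

8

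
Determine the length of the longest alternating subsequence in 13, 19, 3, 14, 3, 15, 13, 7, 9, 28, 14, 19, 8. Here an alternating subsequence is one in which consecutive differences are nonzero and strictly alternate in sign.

Track the best alternating length ending on an up-step vs a down-step at each position: up/down = 1/1, 2/1, 1/3, 4/3, 1/5, 6/3, 6/7, 6/7, 8/7, 8/1, 8/9, 10/9, 8/11.
The maximum over both is 11; one such subsequence is 13, 19, 3, 14, 3, 15, 13, 28, 14, 19, 8.

11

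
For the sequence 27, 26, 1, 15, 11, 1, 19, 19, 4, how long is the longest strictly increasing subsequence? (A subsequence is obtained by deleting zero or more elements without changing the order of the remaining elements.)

Scanning left to right, the best length ending at each element is: 27→1, 26→1, 1→1, 15→2, 11→2, 1→1, 19→3, 19→3, 4→2.
So the longest increasing subsequence has length 3, e.g. 1, 15, 19.

3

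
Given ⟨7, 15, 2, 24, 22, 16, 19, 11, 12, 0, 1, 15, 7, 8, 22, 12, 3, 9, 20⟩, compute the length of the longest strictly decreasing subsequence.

One longest decreasing subsequence is 24, 22, 16, 11, 7, 3 (positions 4,5,6,8,13,17), of length 6; no longer one exists.

6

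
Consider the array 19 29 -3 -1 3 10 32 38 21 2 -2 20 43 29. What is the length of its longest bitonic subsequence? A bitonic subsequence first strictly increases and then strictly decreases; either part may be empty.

9

Let inc[i] be the LIS ending at i and dec[i] the longest strictly decreasing subsequence starting at i. inc = [1, 2, 1, 2, 3, 4, 5, 6, 5, 3, 2, 5, 7, 6], dec = [4, 4, 1, 2, 3, 3, 4, 4, 3, 2, 1, 1, 2, 1].
max_i inc[i]+dec[i]−1 = 9, with one witness -3, -1, 3, 10, 32, 38, 21, 2, -2.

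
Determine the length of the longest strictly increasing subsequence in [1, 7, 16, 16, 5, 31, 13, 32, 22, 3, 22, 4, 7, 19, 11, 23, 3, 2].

6

Let dp[i] be the longest increasing subsequence ending at position i. Then dp = [1, 2, 3, 3, 2, 4, 3, 5, 4, 2, 4, 3, 4, 5, 5, 6, 2, 2].
The maximum is 6; one witness is 1, 3, 4, 7, 19, 23 at positions 1,10,12,13,14,16.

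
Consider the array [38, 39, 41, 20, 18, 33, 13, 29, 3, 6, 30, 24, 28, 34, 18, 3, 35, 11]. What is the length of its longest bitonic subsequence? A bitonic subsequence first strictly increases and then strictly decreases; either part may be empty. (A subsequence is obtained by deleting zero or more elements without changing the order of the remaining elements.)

One longest bitonic subsequence is 38, 39, 41, 33, 30, 28, 18, 11 (positions 1,2,3,6,11,13,15,18): it rises to 41 then falls. Length 8 is optimal.

8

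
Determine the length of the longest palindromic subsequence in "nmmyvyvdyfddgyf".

5

Using dp[i][j] = 2 + dp[i+1][j−1] if the ends match, else max(dp[i+1][j], dp[i][j−1]):
dp[1][15] = 5. A witness is ydddy at positions 6,8,11,12,14.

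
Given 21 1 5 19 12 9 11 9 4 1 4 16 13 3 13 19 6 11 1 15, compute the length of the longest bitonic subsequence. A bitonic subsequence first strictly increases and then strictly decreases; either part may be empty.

9

One longest bitonic subsequence is 1, 5, 19, 12, 11, 9, 4, 3, 1 (positions 2,3,4,5,7,8,11,14,19): it rises to 19 then falls. Length 9 is optimal.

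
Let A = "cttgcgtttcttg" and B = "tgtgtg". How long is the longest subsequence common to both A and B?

5

A longest common subsequence is ttgtg (length 5); the LCS DP confirms no longer common subsequence exists.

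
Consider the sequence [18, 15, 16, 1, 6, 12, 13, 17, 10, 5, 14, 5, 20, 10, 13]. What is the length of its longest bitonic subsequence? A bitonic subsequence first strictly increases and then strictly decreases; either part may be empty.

One longest bitonic subsequence is 1, 6, 12, 13, 17, 14, 13 (positions 4,5,6,7,8,11,15): it rises to 17 then falls. Length 7 is optimal.

7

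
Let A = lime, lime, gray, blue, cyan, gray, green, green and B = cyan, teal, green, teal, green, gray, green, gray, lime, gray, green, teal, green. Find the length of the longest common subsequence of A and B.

4

Backtracking the LCS table gives one alignment: lime (A2,B9) → gray (A6,B10) → green (A7,B11) → green (A8,B13).
So the longest common subsequence has length 4.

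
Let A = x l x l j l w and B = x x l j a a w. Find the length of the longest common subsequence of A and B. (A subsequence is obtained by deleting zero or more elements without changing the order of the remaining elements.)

5

Backtracking the LCS table gives one alignment: x (A1,B1) → x (A3,B2) → l (A4,B3) → j (A5,B4) → w (A7,B7).
So the longest common subsequence has length 5.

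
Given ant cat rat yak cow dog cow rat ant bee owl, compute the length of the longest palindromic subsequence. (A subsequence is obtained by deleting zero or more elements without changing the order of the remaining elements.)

Using dp[i][j] = 2 + dp[i+1][j−1] if the ends match, else max(dp[i+1][j], dp[i][j−1]):
dp[1][11] = 7. A witness is ant rat cow dog cow rat ant at positions 1,3,5,6,7,8,9.

7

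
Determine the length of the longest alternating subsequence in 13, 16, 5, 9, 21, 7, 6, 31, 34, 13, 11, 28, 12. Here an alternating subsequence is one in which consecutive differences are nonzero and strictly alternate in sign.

A longest alternating subsequence is 13, 16, 5, 9, 7, 31, 13, 28, 12 (positions 1,2,3,4,6,8,10,12,13); its 8 consecutive differences strictly alternate in sign, and length 9 is optimal.

9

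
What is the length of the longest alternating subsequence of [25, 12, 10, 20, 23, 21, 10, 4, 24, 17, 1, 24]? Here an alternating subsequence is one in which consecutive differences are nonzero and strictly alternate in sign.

7

A longest alternating subsequence is 25, 12, 23, 21, 24, 17, 24 (positions 1,2,5,6,9,10,12); its 6 consecutive differences strictly alternate in sign, and length 7 is optimal.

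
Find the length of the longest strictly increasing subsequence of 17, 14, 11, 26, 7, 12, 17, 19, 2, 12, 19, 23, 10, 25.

6

Scanning left to right, the best length ending at each element is: 17→1, 14→1, 11→1, 26→2, 7→1, 12→2, 17→3, 19→4, 2→1, 12→2, 19→4, 23→5, 10→2, 25→6.
So the longest increasing subsequence has length 6, e.g. 11, 12, 17, 19, 23, 25.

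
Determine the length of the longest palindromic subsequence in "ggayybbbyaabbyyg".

One longest palindromic subsequence is gyybbaabbyyg (positions 1,4,5,6,7,10,11,12,13,14,15,16); it reads the same forward and backward, and the interval DP gives dp[1][16] = 12.

12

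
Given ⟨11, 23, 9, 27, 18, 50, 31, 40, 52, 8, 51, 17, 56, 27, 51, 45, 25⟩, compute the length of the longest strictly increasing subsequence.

Scanning left to right, the best length ending at each element is: 11→1, 23→2, 9→1, 27→3, 18→2, 50→4, 31→4, 40→5, 52→6, 8→1, 51→6, 17→2, 56→7, 27→3, 51→6, 45→6, 25→3.
So the longest increasing subsequence has length 7, e.g. 11, 23, 27, 31, 40, 52, 56.

7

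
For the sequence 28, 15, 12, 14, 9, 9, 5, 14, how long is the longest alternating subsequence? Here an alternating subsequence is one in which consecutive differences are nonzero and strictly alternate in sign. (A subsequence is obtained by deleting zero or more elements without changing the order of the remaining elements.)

5

Track the best alternating length ending on an up-step vs a down-step at each position: up/down = 1/1, 1/2, 1/2, 3/2, 1/4, 1/4, 1/4, 5/2.
The maximum over both is 5; one such subsequence is 28, 12, 14, 9, 14.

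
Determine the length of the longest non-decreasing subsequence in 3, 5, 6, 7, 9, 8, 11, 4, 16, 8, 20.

Let dp[i] be the longest non-decreasing subsequence ending at position i. Then dp = [1, 2, 3, 4, 5, 5, 6, 2, 7, 6, 8].
The maximum is 8; one witness is 3, 5, 6, 7, 9, 11, 16, 20 at positions 1,2,3,4,5,7,9,11.

8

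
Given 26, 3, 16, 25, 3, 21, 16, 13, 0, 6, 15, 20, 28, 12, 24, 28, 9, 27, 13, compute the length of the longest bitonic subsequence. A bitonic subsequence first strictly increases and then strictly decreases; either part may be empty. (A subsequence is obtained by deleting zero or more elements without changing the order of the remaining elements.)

Let inc[i] be the LIS ending at i and dec[i] the longest strictly decreasing subsequence starting at i. inc = [1, 1, 2, 3, 1, 3, 2, 2, 1, 2, 3, 4, 5, 3, 5, 6, 3, 6, 4], dec = [7, 2, 4, 6, 2, 5, 4, 3, 1, 1, 3, 3, 3, 2, 2, 3, 1, 2, 1].
max_i inc[i]+dec[i]−1 = 8, with one witness 3, 16, 25, 21, 16, 15, 12, 9.

8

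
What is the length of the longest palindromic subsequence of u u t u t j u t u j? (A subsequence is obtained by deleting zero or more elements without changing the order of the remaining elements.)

7

One longest palindromic subsequence is utujutu (positions 2,3,4,6,7,8,9); it reads the same forward and backward, and the interval DP gives dp[1][10] = 7.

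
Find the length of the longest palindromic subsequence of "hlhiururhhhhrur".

10

Using dp[i][j] = 2 + dp[i+1][j−1] if the ends match, else max(dp[i+1][j], dp[i][j−1]):
dp[1][15] = 10. A witness is rurhhhhrur at positions 6,7,8,9,10,11,12,13,14,15.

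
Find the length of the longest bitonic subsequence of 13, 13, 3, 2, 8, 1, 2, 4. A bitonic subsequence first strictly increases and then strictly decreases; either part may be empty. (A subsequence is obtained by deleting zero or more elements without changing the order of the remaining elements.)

4

One longest bitonic subsequence is 13, 3, 2, 1 (positions 1,3,4,6): it rises to 13 then falls. Length 4 is optimal.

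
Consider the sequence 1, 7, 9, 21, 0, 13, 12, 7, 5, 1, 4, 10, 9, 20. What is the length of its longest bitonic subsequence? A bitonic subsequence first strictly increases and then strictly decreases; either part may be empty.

9

Let inc[i] be the LIS ending at i and dec[i] the longest strictly decreasing subsequence starting at i. inc = [1, 2, 3, 4, 1, 4, 4, 2, 2, 2, 3, 4, 4, 5], dec = [2, 3, 4, 6, 1, 5, 4, 3, 2, 1, 1, 2, 1, 1].
max_i inc[i]+dec[i]−1 = 9, with one witness 1, 7, 9, 21, 13, 12, 7, 5, 4.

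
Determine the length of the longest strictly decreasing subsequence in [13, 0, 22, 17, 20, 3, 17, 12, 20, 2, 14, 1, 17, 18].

6

Scanning left to right, the best length ending at each element is: 13→1, 0→2, 22→1, 17→2, 20→2, 3→3, 17→3, 12→4, 20→2, 2→5, 14→4, 1→6, 17→3, 18→3.
So the longest decreasing subsequence has length 6, e.g. 22, 20, 17, 12, 2, 1.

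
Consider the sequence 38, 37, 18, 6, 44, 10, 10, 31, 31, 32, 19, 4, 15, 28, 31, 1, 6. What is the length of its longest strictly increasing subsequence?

5

Let dp[i] be the longest increasing subsequence ending at position i. Then dp = [1, 1, 1, 1, 2, 2, 2, 3, 3, 4, 3, 1, 3, 4, 5, 1, 2].
The maximum is 5; one witness is 6, 10, 19, 28, 31 at positions 4,6,11,14,15.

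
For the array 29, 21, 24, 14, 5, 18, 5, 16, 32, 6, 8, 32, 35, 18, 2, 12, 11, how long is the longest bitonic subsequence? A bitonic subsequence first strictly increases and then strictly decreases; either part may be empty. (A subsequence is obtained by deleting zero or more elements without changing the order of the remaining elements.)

8

One longest bitonic subsequence is 5, 6, 8, 32, 35, 18, 12, 11 (positions 5,10,11,12,13,14,16,17): it rises to 35 then falls. Length 8 is optimal.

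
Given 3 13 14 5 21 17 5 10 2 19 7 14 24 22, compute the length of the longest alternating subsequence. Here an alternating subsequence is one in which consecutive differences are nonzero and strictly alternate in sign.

A longest alternating subsequence is 3, 13, 5, 21, 5, 10, 2, 19, 7, 24, 22 (positions 1,2,4,5,7,8,9,10,11,13,14); its 10 consecutive differences strictly alternate in sign, and length 11 is optimal.

11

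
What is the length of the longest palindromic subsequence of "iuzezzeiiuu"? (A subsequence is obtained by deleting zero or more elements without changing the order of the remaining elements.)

6

One longest palindromic subsequence is uezzeu (positions 2,4,5,6,7,11); it reads the same forward and backward, and the interval DP gives dp[1][11] = 6.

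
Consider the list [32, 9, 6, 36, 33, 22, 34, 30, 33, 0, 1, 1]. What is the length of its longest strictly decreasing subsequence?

Let dp[i] be the longest decreasing subsequence ending at position i. Then dp = [1, 2, 3, 1, 2, 3, 2, 3, 3, 4, 4, 4].
The maximum is 4; one witness is 32, 9, 6, 0 at positions 1,2,3,10.

4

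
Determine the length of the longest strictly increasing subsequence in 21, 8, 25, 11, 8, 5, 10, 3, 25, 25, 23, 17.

3

Let dp[i] be the longest increasing subsequence ending at position i. Then dp = [1, 1, 2, 2, 1, 1, 2, 1, 3, 3, 3, 3].
The maximum is 3; one witness is 8, 11, 25 at positions 2,4,9.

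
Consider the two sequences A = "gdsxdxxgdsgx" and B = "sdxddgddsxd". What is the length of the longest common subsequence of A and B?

A longest common subsequence is dxdgdsx (length 7); the LCS DP confirms no longer common subsequence exists.

7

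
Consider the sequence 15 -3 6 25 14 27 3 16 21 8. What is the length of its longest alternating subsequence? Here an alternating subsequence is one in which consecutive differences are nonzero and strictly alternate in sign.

Track the best alternating length ending on an up-step vs a down-step at each position: up/down = 1/1, 1/2, 3/2, 3/1, 3/4, 5/1, 3/6, 7/6, 7/6, 7/8.
The maximum over both is 8; one such subsequence is 15, -3, 25, 14, 27, 3, 16, 8.

8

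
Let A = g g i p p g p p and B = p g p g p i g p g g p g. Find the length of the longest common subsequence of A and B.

6

Backtracking the LCS table gives one alignment: g (A1,B2) → g (A2,B4) → i (A3,B6) → p (A4,B8) → p (A5,B11) → g (A6,B12).
So the longest common subsequence has length 6.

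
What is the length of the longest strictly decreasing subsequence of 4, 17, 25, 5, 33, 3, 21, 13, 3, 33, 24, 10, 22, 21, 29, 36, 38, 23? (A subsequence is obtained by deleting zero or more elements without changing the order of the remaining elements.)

Scanning left to right, the best length ending at each element is: 4→1, 17→1, 25→1, 5→2, 33→1, 3→3, 21→2, 13→3, 3→4, 33→1, 24→2, 10→4, 22→3, 21→4, 29→2, 36→1, 38→1, 23→3.
So the longest decreasing subsequence has length 4, e.g. 25, 21, 13, 3.

4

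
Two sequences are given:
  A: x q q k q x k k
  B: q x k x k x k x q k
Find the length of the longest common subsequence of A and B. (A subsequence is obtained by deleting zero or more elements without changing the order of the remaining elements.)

Backtracking the LCS table gives one alignment: x (A1,B4) → k (A4,B5) → x (A6,B6) → k (A7,B7) → k (A8,B10).
So the longest common subsequence has length 5.

5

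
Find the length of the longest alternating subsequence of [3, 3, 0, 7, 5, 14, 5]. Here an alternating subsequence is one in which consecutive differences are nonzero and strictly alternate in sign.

6

A longest alternating subsequence is 3, 0, 7, 5, 14, 5 (positions 1,3,4,5,6,7); its 5 consecutive differences strictly alternate in sign, and length 6 is optimal.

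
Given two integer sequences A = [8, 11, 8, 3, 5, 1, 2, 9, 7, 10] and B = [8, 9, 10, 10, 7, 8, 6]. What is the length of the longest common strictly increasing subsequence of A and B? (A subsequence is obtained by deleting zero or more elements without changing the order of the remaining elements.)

For each value that appears in both, track the longest common increasing run ending there.
The best achievable length is 3; one witness is 8, 9, 10 (A-positions 1,8,10, B-positions 1,2,3).

3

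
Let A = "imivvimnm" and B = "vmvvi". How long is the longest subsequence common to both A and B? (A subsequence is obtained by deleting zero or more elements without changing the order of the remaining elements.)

Backtracking the LCS table gives one alignment: m (A2,B2) → v (A4,B3) → v (A5,B4) → i (A6,B5).
So the longest common subsequence has length 4.

4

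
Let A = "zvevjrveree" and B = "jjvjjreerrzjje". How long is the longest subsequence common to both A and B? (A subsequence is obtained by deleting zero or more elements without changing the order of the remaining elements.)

6

Backtracking the LCS table gives one alignment: v (A2,B3) → j (A5,B5) → r (A6,B6) → e (A8,B8) → r (A9,B10) → e (A11,B14).
So the longest common subsequence has length 6.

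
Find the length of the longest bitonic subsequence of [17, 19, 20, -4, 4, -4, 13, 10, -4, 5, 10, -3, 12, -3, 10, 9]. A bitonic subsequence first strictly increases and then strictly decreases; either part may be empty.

7

Let inc[i] be the LIS ending at i and dec[i] the longest strictly decreasing subsequence starting at i. inc = [1, 2, 3, 1, 2, 1, 3, 3, 1, 3, 4, 2, 5, 2, 4, 4], dec = [5, 5, 5, 1, 2, 1, 4, 3, 1, 2, 2, 1, 3, 1, 2, 1].
max_i inc[i]+dec[i]−1 = 7, with one witness 17, 19, 20, 13, 12, 10, 9.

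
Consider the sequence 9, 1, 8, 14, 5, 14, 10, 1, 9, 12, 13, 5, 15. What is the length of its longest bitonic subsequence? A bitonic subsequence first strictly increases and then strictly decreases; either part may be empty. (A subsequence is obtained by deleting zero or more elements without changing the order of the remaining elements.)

6

Let inc[i] be the LIS ending at i and dec[i] the longest strictly decreasing subsequence starting at i. inc = [1, 1, 2, 3, 2, 3, 3, 1, 3, 4, 5, 2, 6], dec = [4, 1, 3, 4, 2, 4, 3, 1, 2, 2, 2, 1, 1].
max_i inc[i]+dec[i]−1 = 6, with one witness 1, 8, 14, 10, 9, 5.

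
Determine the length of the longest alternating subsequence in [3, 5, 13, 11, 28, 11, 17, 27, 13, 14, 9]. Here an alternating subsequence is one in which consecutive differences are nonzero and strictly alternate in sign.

A longest alternating subsequence is 3, 13, 11, 28, 11, 17, 13, 14, 9 (positions 1,3,4,5,6,7,9,10,11); its 8 consecutive differences strictly alternate in sign, and length 9 is optimal.

9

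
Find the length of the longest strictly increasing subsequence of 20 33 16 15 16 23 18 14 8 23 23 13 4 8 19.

Let dp[i] be the longest increasing subsequence ending at position i. Then dp = [1, 2, 1, 1, 2, 3, 3, 1, 1, 4, 4, 2, 1, 2, 4].
The maximum is 4; one witness is 15, 16, 18, 23 at positions 4,5,7,10.

4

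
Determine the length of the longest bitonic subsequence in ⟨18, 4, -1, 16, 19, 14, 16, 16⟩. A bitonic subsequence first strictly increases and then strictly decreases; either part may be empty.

One longest bitonic subsequence is 4, 16, 19, 16 (positions 2,4,5,8): it rises to 19 then falls. Length 4 is optimal.

4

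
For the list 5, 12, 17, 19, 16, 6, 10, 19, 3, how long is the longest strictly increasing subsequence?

Let dp[i] be the longest increasing subsequence ending at position i. Then dp = [1, 2, 3, 4, 3, 2, 3, 4, 1].
The maximum is 4; one witness is 5, 12, 17, 19 at positions 1,2,3,4.

4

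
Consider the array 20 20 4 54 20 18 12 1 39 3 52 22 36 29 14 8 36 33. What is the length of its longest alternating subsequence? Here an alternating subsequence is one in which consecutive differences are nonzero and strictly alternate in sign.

Track the best alternating length ending on an up-step vs a down-step at each position: up/down = 1/1, 1/1, 1/2, 3/1, 3/4, 3/4, 3/4, 1/4, 5/4, 5/6, 7/4, 7/8, 9/8, 9/10, 7/10, 7/10, 11/8, 11/12.
The maximum over both is 12; one such subsequence is 20, 4, 54, 20, 39, 3, 52, 22, 36, 29, 36, 33.

12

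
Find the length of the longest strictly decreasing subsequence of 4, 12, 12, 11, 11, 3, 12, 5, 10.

Let dp[i] be the longest decreasing subsequence ending at position i. Then dp = [1, 1, 1, 2, 2, 3, 1, 3, 3].
The maximum is 3; one witness is 12, 11, 3 at positions 2,4,6.

3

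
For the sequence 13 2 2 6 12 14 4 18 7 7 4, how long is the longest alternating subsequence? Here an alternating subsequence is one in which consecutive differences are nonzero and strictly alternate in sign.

Track the best alternating length ending on an up-step vs a down-step at each position: up/down = 1/1, 1/2, 1/2, 3/2, 3/2, 3/1, 3/4, 5/1, 5/6, 5/6, 3/6.
The maximum over both is 6; one such subsequence is 13, 2, 6, 4, 18, 7.

6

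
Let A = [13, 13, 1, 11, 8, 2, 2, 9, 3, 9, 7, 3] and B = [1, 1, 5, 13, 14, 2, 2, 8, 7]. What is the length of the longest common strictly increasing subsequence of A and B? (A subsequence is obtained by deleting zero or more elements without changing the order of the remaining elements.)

A longest common strictly increasing subsequence is 1, 2, 7 (length 3); it appears in order in both A and B, and no longer such subsequence exists.

3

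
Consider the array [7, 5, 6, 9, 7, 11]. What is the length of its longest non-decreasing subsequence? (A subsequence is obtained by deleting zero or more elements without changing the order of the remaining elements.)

Let dp[i] be the longest non-decreasing subsequence ending at position i. Then dp = [1, 1, 2, 3, 3, 4].
The maximum is 4; one witness is 5, 6, 9, 11 at positions 2,3,4,6.

4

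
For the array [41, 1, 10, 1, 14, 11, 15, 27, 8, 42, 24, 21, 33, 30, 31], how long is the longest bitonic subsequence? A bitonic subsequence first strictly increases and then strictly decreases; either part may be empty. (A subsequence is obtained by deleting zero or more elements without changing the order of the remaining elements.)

8

One longest bitonic subsequence is 1, 10, 14, 15, 27, 42, 33, 31 (positions 2,3,5,7,8,10,13,15): it rises to 42 then falls. Length 8 is optimal.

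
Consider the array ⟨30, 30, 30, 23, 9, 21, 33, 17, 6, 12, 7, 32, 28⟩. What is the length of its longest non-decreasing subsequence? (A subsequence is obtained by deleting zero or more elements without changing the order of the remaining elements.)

4

One longest non-decreasing subsequence is 30, 30, 30, 33 (positions 1,2,3,7), of length 4; no longer one exists.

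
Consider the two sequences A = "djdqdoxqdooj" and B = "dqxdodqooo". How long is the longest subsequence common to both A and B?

7

A longest common subsequence is dqdoqoo (length 7); the LCS DP confirms no longer common subsequence exists.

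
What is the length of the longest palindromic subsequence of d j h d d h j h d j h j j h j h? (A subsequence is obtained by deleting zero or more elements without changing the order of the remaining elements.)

9

One longest palindromic subsequence is hjhjjjhjh (positions 3,7,8,10,12,13,14,15,16); it reads the same forward and backward, and the interval DP gives dp[1][16] = 9.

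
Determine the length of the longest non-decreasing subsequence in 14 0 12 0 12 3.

Scanning left to right, the best length ending at each element is: 14→1, 0→1, 12→2, 0→2, 12→3, 3→3.
So the longest non-decreasing subsequence has length 3, e.g. 0, 12, 12.

3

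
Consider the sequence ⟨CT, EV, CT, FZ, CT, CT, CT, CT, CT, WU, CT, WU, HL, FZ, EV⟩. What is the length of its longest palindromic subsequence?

One longest palindromic subsequence is EV FZ CT CT CT CT CT CT FZ EV (positions 2,4,5,6,7,8,9,11,14,15); it reads the same forward and backward, and the interval DP gives dp[1][15] = 10.

10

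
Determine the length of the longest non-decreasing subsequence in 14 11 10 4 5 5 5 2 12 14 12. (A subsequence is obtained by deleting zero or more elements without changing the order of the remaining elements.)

6

Let dp[i] be the longest non-decreasing subsequence ending at position i. Then dp = [1, 1, 1, 1, 2, 3, 4, 1, 5, 6, 6].
The maximum is 6; one witness is 4, 5, 5, 5, 12, 14 at positions 4,5,6,7,9,10.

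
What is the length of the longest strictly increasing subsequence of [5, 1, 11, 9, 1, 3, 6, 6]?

Let dp[i] be the longest increasing subsequence ending at position i. Then dp = [1, 1, 2, 2, 1, 2, 3, 3].
The maximum is 3; one witness is 1, 3, 6 at positions 2,6,7.

3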